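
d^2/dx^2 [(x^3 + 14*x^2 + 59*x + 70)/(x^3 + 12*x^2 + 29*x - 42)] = 4*(x^3 + 24*x^2 + 138*x + 278)/(x^6 + 15*x^5 + 57*x^4 - 55*x^3 - 342*x^2 + 540*x - 216)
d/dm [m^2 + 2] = 2*m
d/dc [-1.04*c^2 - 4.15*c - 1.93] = -2.08*c - 4.15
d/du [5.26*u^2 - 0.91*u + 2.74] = 10.52*u - 0.91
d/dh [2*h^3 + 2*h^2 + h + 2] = 6*h^2 + 4*h + 1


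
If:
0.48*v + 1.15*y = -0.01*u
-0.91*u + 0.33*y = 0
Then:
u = 0.362637362637363*y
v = -2.40338827838828*y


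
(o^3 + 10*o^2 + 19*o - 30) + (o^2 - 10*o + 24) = o^3 + 11*o^2 + 9*o - 6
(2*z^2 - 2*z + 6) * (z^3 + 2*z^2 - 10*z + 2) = 2*z^5 + 2*z^4 - 18*z^3 + 36*z^2 - 64*z + 12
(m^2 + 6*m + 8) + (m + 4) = m^2 + 7*m + 12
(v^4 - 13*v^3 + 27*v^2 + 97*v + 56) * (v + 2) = v^5 - 11*v^4 + v^3 + 151*v^2 + 250*v + 112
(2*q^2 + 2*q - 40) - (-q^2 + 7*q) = 3*q^2 - 5*q - 40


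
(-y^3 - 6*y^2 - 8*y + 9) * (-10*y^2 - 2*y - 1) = 10*y^5 + 62*y^4 + 93*y^3 - 68*y^2 - 10*y - 9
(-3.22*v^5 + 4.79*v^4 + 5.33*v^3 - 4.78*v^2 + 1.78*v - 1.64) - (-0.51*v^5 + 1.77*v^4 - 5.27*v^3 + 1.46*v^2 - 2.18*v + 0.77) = -2.71*v^5 + 3.02*v^4 + 10.6*v^3 - 6.24*v^2 + 3.96*v - 2.41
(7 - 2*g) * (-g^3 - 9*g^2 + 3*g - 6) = 2*g^4 + 11*g^3 - 69*g^2 + 33*g - 42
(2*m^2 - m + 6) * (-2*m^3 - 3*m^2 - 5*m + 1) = -4*m^5 - 4*m^4 - 19*m^3 - 11*m^2 - 31*m + 6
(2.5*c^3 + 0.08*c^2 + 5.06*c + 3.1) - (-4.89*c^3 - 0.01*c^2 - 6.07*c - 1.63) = 7.39*c^3 + 0.09*c^2 + 11.13*c + 4.73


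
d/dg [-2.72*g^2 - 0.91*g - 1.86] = -5.44*g - 0.91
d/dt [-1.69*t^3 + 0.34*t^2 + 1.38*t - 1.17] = -5.07*t^2 + 0.68*t + 1.38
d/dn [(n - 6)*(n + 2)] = 2*n - 4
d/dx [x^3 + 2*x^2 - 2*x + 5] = 3*x^2 + 4*x - 2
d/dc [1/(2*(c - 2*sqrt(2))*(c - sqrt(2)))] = (-c + 3*sqrt(2)/2)/(c^4 - 6*sqrt(2)*c^3 + 26*c^2 - 24*sqrt(2)*c + 16)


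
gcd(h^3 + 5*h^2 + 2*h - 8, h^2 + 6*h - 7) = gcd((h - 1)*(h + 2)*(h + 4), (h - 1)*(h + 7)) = h - 1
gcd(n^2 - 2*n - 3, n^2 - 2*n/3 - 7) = n - 3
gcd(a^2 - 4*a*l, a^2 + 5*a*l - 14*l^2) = 1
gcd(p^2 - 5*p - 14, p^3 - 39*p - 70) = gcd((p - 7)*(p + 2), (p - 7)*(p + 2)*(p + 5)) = p^2 - 5*p - 14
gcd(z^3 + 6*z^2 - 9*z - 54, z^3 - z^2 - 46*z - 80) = 1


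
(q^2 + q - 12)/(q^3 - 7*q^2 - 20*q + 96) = 1/(q - 8)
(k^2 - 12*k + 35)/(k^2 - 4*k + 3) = (k^2 - 12*k + 35)/(k^2 - 4*k + 3)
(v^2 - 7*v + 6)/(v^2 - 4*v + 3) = (v - 6)/(v - 3)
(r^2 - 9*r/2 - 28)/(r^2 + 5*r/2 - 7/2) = (r - 8)/(r - 1)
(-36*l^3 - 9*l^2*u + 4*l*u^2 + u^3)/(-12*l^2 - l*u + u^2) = (-12*l^2 + l*u + u^2)/(-4*l + u)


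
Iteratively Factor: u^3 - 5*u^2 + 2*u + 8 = (u - 2)*(u^2 - 3*u - 4) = (u - 2)*(u + 1)*(u - 4)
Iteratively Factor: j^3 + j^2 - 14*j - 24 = (j + 2)*(j^2 - j - 12) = (j - 4)*(j + 2)*(j + 3)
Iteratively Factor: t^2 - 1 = (t - 1)*(t + 1)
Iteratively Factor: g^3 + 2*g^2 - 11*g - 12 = (g + 4)*(g^2 - 2*g - 3) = (g - 3)*(g + 4)*(g + 1)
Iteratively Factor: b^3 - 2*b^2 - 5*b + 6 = (b - 3)*(b^2 + b - 2) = (b - 3)*(b - 1)*(b + 2)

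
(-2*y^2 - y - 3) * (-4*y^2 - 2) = 8*y^4 + 4*y^3 + 16*y^2 + 2*y + 6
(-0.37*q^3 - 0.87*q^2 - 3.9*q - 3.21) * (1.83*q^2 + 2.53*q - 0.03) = -0.6771*q^5 - 2.5282*q^4 - 9.327*q^3 - 15.7152*q^2 - 8.0043*q + 0.0963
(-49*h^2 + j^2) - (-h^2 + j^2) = -48*h^2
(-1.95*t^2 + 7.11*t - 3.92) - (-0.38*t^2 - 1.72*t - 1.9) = -1.57*t^2 + 8.83*t - 2.02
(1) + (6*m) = 6*m + 1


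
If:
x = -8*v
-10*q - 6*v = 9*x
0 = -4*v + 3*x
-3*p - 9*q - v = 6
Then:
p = -2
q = 0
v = 0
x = 0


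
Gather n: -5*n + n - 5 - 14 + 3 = -4*n - 16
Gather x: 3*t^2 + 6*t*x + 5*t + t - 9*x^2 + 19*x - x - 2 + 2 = 3*t^2 + 6*t - 9*x^2 + x*(6*t + 18)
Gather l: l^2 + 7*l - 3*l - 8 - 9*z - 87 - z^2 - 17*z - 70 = l^2 + 4*l - z^2 - 26*z - 165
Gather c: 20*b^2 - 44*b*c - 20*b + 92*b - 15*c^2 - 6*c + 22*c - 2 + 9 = 20*b^2 + 72*b - 15*c^2 + c*(16 - 44*b) + 7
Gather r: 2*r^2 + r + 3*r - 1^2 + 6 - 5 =2*r^2 + 4*r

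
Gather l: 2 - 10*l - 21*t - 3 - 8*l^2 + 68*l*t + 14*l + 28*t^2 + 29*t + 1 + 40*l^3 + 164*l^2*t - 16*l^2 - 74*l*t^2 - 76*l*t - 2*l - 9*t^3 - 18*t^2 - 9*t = 40*l^3 + l^2*(164*t - 24) + l*(-74*t^2 - 8*t + 2) - 9*t^3 + 10*t^2 - t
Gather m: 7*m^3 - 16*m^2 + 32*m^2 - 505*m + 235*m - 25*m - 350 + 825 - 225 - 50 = 7*m^3 + 16*m^2 - 295*m + 200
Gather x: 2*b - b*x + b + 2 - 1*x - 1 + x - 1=-b*x + 3*b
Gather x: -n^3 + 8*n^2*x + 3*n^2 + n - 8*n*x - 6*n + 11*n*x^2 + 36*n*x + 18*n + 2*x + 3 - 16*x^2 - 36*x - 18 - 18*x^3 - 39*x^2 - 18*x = -n^3 + 3*n^2 + 13*n - 18*x^3 + x^2*(11*n - 55) + x*(8*n^2 + 28*n - 52) - 15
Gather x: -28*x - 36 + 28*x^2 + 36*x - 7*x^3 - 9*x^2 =-7*x^3 + 19*x^2 + 8*x - 36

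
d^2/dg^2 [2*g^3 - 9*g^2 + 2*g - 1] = 12*g - 18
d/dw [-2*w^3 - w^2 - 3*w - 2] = -6*w^2 - 2*w - 3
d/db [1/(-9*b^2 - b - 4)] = (18*b + 1)/(9*b^2 + b + 4)^2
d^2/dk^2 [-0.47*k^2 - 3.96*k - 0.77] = -0.940000000000000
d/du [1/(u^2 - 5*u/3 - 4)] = 3*(5 - 6*u)/(-3*u^2 + 5*u + 12)^2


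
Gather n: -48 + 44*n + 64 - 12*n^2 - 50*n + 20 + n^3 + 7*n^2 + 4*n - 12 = n^3 - 5*n^2 - 2*n + 24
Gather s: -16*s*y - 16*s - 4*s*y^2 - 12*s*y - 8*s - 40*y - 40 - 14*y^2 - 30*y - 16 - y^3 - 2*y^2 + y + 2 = s*(-4*y^2 - 28*y - 24) - y^3 - 16*y^2 - 69*y - 54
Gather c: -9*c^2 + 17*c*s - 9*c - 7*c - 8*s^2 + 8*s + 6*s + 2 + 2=-9*c^2 + c*(17*s - 16) - 8*s^2 + 14*s + 4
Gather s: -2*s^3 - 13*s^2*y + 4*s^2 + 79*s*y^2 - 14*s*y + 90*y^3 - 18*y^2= -2*s^3 + s^2*(4 - 13*y) + s*(79*y^2 - 14*y) + 90*y^3 - 18*y^2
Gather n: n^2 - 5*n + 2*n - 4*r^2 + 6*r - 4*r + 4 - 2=n^2 - 3*n - 4*r^2 + 2*r + 2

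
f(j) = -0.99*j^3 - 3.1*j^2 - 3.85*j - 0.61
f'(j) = -2.97*j^2 - 6.2*j - 3.85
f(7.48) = -617.18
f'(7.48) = -216.40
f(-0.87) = 1.05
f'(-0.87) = -0.70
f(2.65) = -51.01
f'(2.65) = -41.14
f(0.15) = -1.26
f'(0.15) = -4.85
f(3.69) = -106.77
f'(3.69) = -67.17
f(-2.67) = 6.41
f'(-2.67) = -8.47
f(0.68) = -4.97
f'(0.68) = -9.44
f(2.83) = -58.77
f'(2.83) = -45.18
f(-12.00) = 1309.91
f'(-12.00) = -357.13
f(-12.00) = 1309.91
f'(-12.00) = -357.13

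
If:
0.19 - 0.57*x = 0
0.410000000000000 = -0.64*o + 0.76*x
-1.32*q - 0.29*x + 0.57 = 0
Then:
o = -0.24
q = 0.36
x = 0.33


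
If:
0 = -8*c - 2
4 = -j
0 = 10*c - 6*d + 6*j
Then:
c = -1/4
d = -53/12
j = -4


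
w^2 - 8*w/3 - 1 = (w - 3)*(w + 1/3)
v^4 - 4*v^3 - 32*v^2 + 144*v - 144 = (v - 6)*(v - 2)^2*(v + 6)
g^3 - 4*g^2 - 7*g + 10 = (g - 5)*(g - 1)*(g + 2)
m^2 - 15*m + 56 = (m - 8)*(m - 7)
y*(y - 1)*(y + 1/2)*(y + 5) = y^4 + 9*y^3/2 - 3*y^2 - 5*y/2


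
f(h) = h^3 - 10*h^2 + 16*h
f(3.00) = -15.00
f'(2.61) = -15.76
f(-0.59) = -13.13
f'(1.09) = -2.24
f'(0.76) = 2.53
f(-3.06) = -171.25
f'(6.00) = 4.00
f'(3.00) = -17.00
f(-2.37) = -107.40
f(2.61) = -8.58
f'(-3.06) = 105.29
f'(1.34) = -5.41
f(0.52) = 5.76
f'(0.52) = 6.41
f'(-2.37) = 80.25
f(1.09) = 6.85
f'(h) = 3*h^2 - 20*h + 16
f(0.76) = 6.82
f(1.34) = 5.89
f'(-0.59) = 28.84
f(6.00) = -48.00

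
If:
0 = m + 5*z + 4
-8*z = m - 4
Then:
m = -52/3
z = 8/3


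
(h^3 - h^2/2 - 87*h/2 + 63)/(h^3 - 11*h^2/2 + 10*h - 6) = (h^2 + h - 42)/(h^2 - 4*h + 4)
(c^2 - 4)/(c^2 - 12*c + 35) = (c^2 - 4)/(c^2 - 12*c + 35)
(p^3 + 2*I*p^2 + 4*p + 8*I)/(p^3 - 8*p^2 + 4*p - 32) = (p + 2*I)/(p - 8)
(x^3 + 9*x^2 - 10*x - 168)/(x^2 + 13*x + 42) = x - 4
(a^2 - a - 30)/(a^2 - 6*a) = (a + 5)/a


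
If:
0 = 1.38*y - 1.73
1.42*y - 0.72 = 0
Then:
No Solution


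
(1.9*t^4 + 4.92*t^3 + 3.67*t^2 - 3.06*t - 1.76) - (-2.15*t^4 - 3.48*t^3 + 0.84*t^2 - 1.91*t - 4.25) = 4.05*t^4 + 8.4*t^3 + 2.83*t^2 - 1.15*t + 2.49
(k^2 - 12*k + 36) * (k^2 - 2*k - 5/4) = k^4 - 14*k^3 + 235*k^2/4 - 57*k - 45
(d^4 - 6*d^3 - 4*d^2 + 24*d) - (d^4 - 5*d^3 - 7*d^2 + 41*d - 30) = -d^3 + 3*d^2 - 17*d + 30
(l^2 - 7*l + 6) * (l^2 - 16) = l^4 - 7*l^3 - 10*l^2 + 112*l - 96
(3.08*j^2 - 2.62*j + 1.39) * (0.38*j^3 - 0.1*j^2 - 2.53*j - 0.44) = 1.1704*j^5 - 1.3036*j^4 - 7.0022*j^3 + 5.1344*j^2 - 2.3639*j - 0.6116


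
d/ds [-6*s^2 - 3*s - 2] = -12*s - 3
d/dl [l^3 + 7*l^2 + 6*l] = 3*l^2 + 14*l + 6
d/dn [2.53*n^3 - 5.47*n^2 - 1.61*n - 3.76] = 7.59*n^2 - 10.94*n - 1.61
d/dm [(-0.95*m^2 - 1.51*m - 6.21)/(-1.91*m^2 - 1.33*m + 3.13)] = (-1.6206*m^2 - 29.6692*m - 12.9856)/(3.6481*m^4 + 5.0806*m^3 - 10.1877*m^2 - 8.3258*m + 9.7969)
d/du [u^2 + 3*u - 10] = 2*u + 3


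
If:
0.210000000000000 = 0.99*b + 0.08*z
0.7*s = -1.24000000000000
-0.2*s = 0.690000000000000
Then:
No Solution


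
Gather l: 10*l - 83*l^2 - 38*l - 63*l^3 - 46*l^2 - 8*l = -63*l^3 - 129*l^2 - 36*l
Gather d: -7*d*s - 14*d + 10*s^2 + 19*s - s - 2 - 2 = d*(-7*s - 14) + 10*s^2 + 18*s - 4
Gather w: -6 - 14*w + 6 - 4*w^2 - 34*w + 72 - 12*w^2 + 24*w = -16*w^2 - 24*w + 72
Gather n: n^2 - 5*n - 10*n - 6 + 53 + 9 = n^2 - 15*n + 56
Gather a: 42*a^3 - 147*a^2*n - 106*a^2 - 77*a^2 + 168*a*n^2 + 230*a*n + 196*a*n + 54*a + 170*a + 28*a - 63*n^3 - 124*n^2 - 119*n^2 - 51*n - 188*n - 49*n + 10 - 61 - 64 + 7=42*a^3 + a^2*(-147*n - 183) + a*(168*n^2 + 426*n + 252) - 63*n^3 - 243*n^2 - 288*n - 108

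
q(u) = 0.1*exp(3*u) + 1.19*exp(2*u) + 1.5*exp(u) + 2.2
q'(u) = 0.3*exp(3*u) + 2.38*exp(2*u) + 1.5*exp(u)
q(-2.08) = 2.41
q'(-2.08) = 0.23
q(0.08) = 5.35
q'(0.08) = 4.80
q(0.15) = 5.71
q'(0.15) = 5.43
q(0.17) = 5.82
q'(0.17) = 5.62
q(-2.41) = 2.34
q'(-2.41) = 0.15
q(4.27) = 42782.52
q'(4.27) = 122039.14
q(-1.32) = 2.69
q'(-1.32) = 0.58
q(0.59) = 9.37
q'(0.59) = 12.21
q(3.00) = 1322.72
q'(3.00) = 3421.21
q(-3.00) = 2.28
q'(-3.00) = 0.08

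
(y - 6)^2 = y^2 - 12*y + 36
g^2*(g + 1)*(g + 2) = g^4 + 3*g^3 + 2*g^2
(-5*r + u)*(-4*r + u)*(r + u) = 20*r^3 + 11*r^2*u - 8*r*u^2 + u^3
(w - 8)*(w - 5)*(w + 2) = w^3 - 11*w^2 + 14*w + 80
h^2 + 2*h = h*(h + 2)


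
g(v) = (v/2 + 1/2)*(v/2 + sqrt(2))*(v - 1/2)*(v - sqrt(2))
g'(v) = (v/2 + 1/2)*(v/2 + sqrt(2))*(v - 1/2) + (v/2 + 1/2)*(v/2 + sqrt(2))*(v - sqrt(2)) + (v/2 + 1/2)*(v - 1/2)*(v - sqrt(2))/2 + (v/2 + sqrt(2))*(v - 1/2)*(v - sqrt(2))/2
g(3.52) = 45.62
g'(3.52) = 54.05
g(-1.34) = -0.64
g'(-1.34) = 2.04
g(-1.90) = -1.66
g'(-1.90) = 1.25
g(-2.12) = -1.84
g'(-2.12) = 0.27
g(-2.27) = -1.81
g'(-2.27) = -0.67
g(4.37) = 110.54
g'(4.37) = 101.91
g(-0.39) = 0.60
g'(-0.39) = 0.22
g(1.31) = -0.20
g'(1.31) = 1.55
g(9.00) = 1906.72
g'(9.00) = 827.54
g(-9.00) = 1221.17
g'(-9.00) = -596.32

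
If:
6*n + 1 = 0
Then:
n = -1/6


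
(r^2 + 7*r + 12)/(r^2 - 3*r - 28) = (r + 3)/(r - 7)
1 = 1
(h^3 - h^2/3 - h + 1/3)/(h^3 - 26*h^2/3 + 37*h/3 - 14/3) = (3*h^2 + 2*h - 1)/(3*h^2 - 23*h + 14)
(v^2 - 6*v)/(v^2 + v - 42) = v/(v + 7)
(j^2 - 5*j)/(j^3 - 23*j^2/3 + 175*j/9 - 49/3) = 9*j*(j - 5)/(9*j^3 - 69*j^2 + 175*j - 147)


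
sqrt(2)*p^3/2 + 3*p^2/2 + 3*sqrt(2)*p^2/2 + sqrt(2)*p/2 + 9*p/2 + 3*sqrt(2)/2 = (p + 3)*(p + sqrt(2))*(sqrt(2)*p/2 + 1/2)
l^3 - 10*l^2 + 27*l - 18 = (l - 6)*(l - 3)*(l - 1)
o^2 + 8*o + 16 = (o + 4)^2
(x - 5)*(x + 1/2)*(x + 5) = x^3 + x^2/2 - 25*x - 25/2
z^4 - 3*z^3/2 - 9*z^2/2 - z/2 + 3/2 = (z - 3)*(z - 1/2)*(z + 1)^2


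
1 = 1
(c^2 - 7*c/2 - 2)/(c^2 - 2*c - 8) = (c + 1/2)/(c + 2)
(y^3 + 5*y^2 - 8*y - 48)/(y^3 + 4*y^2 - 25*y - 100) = (y^2 + y - 12)/(y^2 - 25)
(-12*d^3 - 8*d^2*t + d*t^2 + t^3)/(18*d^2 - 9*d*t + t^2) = (4*d^2 + 4*d*t + t^2)/(-6*d + t)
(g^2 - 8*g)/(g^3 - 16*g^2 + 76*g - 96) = g/(g^2 - 8*g + 12)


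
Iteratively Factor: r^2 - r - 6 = (r + 2)*(r - 3)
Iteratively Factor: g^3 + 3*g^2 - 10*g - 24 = (g - 3)*(g^2 + 6*g + 8) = (g - 3)*(g + 4)*(g + 2)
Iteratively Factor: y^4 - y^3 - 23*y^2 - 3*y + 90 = (y - 2)*(y^3 + y^2 - 21*y - 45) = (y - 5)*(y - 2)*(y^2 + 6*y + 9) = (y - 5)*(y - 2)*(y + 3)*(y + 3)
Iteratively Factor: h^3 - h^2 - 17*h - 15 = (h - 5)*(h^2 + 4*h + 3) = (h - 5)*(h + 3)*(h + 1)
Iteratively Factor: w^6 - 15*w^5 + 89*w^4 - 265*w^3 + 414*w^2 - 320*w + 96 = (w - 1)*(w^5 - 14*w^4 + 75*w^3 - 190*w^2 + 224*w - 96) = (w - 4)*(w - 1)*(w^4 - 10*w^3 + 35*w^2 - 50*w + 24) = (w - 4)*(w - 2)*(w - 1)*(w^3 - 8*w^2 + 19*w - 12) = (w - 4)^2*(w - 2)*(w - 1)*(w^2 - 4*w + 3) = (w - 4)^2*(w - 3)*(w - 2)*(w - 1)*(w - 1)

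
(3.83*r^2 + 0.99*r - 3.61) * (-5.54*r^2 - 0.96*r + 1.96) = -21.2182*r^4 - 9.1614*r^3 + 26.5558*r^2 + 5.406*r - 7.0756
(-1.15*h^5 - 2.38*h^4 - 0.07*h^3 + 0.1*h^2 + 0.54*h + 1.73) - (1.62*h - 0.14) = -1.15*h^5 - 2.38*h^4 - 0.07*h^3 + 0.1*h^2 - 1.08*h + 1.87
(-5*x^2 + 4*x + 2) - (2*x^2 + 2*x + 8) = -7*x^2 + 2*x - 6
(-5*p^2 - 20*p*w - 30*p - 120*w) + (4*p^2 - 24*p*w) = -p^2 - 44*p*w - 30*p - 120*w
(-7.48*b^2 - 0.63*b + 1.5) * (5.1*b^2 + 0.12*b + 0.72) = -38.148*b^4 - 4.1106*b^3 + 2.1888*b^2 - 0.2736*b + 1.08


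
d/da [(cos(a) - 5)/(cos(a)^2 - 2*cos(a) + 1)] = (cos(a) - 9)*sin(a)/(cos(a) - 1)^3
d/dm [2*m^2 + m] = 4*m + 1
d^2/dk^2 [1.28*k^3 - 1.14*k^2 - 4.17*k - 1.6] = 7.68*k - 2.28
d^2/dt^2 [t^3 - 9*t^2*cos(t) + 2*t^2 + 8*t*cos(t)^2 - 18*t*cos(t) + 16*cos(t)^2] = 9*t^2*cos(t) + 36*t*sin(t) + 18*t*cos(t) - 16*t*cos(2*t) + 6*t + 36*sin(t) - 16*sin(2*t) - 18*cos(t) - 32*cos(2*t) + 4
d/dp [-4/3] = 0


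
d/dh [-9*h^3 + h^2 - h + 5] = -27*h^2 + 2*h - 1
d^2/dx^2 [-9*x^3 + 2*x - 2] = -54*x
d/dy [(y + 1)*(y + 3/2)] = 2*y + 5/2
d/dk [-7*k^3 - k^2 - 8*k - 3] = -21*k^2 - 2*k - 8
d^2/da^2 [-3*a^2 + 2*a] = -6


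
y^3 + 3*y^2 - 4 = (y - 1)*(y + 2)^2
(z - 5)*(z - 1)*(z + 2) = z^3 - 4*z^2 - 7*z + 10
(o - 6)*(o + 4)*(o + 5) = o^3 + 3*o^2 - 34*o - 120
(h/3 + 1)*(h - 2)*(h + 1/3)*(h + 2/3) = h^4/3 + 2*h^3/3 - 43*h^2/27 - 52*h/27 - 4/9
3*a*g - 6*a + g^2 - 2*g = (3*a + g)*(g - 2)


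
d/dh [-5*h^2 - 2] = -10*h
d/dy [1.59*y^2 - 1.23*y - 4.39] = 3.18*y - 1.23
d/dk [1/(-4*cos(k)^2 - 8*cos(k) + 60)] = -(cos(k) + 1)*sin(k)/(2*(cos(k)^2 + 2*cos(k) - 15)^2)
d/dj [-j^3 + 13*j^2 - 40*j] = -3*j^2 + 26*j - 40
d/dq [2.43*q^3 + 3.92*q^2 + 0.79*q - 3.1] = 7.29*q^2 + 7.84*q + 0.79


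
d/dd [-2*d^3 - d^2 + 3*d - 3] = -6*d^2 - 2*d + 3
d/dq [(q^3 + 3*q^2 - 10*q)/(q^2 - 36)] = (q^4 - 98*q^2 - 216*q + 360)/(q^4 - 72*q^2 + 1296)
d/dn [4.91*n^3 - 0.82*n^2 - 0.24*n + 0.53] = 14.73*n^2 - 1.64*n - 0.24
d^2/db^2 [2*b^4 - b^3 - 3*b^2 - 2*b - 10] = 24*b^2 - 6*b - 6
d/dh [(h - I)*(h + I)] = 2*h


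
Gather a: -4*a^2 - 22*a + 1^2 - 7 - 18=-4*a^2 - 22*a - 24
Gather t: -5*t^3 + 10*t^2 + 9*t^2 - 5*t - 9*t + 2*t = -5*t^3 + 19*t^2 - 12*t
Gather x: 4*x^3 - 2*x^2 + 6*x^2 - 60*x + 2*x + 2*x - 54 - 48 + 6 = 4*x^3 + 4*x^2 - 56*x - 96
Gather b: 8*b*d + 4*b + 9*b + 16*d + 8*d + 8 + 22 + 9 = b*(8*d + 13) + 24*d + 39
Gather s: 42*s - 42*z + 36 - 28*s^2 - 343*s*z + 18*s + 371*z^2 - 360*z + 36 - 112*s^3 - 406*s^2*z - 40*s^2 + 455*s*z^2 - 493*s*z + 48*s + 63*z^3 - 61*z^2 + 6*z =-112*s^3 + s^2*(-406*z - 68) + s*(455*z^2 - 836*z + 108) + 63*z^3 + 310*z^2 - 396*z + 72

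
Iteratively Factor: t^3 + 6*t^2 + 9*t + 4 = (t + 1)*(t^2 + 5*t + 4) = (t + 1)*(t + 4)*(t + 1)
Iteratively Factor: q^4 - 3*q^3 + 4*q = (q)*(q^3 - 3*q^2 + 4) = q*(q + 1)*(q^2 - 4*q + 4) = q*(q - 2)*(q + 1)*(q - 2)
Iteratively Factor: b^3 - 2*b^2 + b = (b - 1)*(b^2 - b) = b*(b - 1)*(b - 1)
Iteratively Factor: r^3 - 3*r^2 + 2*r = (r - 2)*(r^2 - r) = r*(r - 2)*(r - 1)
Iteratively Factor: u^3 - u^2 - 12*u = (u + 3)*(u^2 - 4*u) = (u - 4)*(u + 3)*(u)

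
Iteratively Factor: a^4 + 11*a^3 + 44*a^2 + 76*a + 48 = (a + 2)*(a^3 + 9*a^2 + 26*a + 24) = (a + 2)*(a + 3)*(a^2 + 6*a + 8) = (a + 2)*(a + 3)*(a + 4)*(a + 2)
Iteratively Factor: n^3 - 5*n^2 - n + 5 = (n + 1)*(n^2 - 6*n + 5) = (n - 5)*(n + 1)*(n - 1)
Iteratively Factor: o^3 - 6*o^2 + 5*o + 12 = (o - 3)*(o^2 - 3*o - 4) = (o - 4)*(o - 3)*(o + 1)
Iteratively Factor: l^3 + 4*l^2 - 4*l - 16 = (l + 4)*(l^2 - 4) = (l - 2)*(l + 4)*(l + 2)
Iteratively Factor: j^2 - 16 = (j - 4)*(j + 4)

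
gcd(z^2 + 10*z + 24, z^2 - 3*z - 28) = z + 4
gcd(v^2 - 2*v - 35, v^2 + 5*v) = v + 5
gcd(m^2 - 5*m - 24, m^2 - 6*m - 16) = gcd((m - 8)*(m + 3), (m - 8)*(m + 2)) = m - 8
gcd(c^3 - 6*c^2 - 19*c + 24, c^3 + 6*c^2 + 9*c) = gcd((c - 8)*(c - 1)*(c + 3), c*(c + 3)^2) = c + 3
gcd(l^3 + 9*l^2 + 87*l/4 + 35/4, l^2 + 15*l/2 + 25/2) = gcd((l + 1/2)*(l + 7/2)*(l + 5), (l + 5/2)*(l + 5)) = l + 5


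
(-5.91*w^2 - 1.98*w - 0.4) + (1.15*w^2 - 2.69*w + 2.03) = -4.76*w^2 - 4.67*w + 1.63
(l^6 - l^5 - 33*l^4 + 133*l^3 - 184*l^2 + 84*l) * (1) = l^6 - l^5 - 33*l^4 + 133*l^3 - 184*l^2 + 84*l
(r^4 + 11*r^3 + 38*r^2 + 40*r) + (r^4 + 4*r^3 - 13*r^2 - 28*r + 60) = 2*r^4 + 15*r^3 + 25*r^2 + 12*r + 60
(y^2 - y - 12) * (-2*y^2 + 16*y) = -2*y^4 + 18*y^3 + 8*y^2 - 192*y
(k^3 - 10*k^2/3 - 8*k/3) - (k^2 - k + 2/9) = k^3 - 13*k^2/3 - 5*k/3 - 2/9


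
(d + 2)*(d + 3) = d^2 + 5*d + 6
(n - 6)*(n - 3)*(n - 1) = n^3 - 10*n^2 + 27*n - 18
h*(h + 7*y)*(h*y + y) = h^3*y + 7*h^2*y^2 + h^2*y + 7*h*y^2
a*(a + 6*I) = a^2 + 6*I*a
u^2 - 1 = (u - 1)*(u + 1)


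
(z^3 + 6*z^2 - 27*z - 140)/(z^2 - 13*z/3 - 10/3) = 3*(z^2 + 11*z + 28)/(3*z + 2)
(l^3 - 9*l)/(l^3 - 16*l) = (l^2 - 9)/(l^2 - 16)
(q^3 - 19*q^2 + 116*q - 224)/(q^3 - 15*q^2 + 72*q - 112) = (q - 8)/(q - 4)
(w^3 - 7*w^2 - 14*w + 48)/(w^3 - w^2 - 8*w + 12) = (w - 8)/(w - 2)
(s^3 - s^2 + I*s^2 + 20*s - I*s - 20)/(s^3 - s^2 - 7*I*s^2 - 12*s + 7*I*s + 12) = (s + 5*I)/(s - 3*I)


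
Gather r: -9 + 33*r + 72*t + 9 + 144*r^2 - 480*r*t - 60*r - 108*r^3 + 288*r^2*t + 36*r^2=-108*r^3 + r^2*(288*t + 180) + r*(-480*t - 27) + 72*t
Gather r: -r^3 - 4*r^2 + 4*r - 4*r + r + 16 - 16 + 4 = -r^3 - 4*r^2 + r + 4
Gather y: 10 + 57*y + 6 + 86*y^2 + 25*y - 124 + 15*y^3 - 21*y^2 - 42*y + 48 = 15*y^3 + 65*y^2 + 40*y - 60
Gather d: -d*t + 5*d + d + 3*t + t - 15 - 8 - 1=d*(6 - t) + 4*t - 24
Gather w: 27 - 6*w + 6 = 33 - 6*w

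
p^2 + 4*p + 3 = (p + 1)*(p + 3)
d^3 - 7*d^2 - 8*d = d*(d - 8)*(d + 1)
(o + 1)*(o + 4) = o^2 + 5*o + 4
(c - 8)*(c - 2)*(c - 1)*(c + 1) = c^4 - 10*c^3 + 15*c^2 + 10*c - 16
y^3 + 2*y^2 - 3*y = y*(y - 1)*(y + 3)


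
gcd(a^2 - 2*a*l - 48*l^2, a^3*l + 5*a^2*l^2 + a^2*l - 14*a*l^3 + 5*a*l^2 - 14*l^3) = 1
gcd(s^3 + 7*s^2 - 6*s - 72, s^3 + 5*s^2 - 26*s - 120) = s^2 + 10*s + 24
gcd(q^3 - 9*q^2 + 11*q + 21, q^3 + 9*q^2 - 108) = q - 3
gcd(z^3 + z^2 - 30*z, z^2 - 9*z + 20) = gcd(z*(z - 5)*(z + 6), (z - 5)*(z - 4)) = z - 5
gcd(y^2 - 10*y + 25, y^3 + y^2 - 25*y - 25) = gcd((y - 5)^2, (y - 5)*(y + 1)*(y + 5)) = y - 5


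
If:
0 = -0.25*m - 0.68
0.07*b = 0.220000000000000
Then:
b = 3.14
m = -2.72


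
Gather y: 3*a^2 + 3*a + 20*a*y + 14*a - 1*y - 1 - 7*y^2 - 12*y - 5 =3*a^2 + 17*a - 7*y^2 + y*(20*a - 13) - 6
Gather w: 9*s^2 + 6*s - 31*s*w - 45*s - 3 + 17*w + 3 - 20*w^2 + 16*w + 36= 9*s^2 - 39*s - 20*w^2 + w*(33 - 31*s) + 36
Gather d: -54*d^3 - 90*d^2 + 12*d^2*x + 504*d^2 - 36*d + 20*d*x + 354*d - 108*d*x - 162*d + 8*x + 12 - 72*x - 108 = -54*d^3 + d^2*(12*x + 414) + d*(156 - 88*x) - 64*x - 96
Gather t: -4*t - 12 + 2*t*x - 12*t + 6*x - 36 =t*(2*x - 16) + 6*x - 48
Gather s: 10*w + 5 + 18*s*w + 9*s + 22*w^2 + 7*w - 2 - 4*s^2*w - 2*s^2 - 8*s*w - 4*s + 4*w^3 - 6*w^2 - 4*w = s^2*(-4*w - 2) + s*(10*w + 5) + 4*w^3 + 16*w^2 + 13*w + 3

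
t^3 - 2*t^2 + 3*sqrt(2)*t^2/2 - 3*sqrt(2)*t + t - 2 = (t - 2)*(t + sqrt(2)/2)*(t + sqrt(2))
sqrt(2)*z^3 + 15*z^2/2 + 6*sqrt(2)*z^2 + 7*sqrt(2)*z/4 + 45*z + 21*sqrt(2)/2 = (z + 6)*(z + 7*sqrt(2)/2)*(sqrt(2)*z + 1/2)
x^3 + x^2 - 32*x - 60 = (x - 6)*(x + 2)*(x + 5)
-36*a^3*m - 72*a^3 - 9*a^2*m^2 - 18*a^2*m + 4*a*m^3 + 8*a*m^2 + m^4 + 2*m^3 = (-3*a + m)*(3*a + m)*(4*a + m)*(m + 2)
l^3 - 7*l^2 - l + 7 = (l - 7)*(l - 1)*(l + 1)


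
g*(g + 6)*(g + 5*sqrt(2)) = g^3 + 6*g^2 + 5*sqrt(2)*g^2 + 30*sqrt(2)*g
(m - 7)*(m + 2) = m^2 - 5*m - 14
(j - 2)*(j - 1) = j^2 - 3*j + 2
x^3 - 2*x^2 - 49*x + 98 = (x - 7)*(x - 2)*(x + 7)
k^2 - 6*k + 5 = (k - 5)*(k - 1)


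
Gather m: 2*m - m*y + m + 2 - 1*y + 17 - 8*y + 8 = m*(3 - y) - 9*y + 27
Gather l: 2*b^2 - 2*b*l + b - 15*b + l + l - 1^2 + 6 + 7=2*b^2 - 14*b + l*(2 - 2*b) + 12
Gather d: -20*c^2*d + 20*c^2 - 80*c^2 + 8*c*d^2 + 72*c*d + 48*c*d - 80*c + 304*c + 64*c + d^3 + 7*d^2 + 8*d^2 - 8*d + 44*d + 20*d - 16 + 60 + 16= -60*c^2 + 288*c + d^3 + d^2*(8*c + 15) + d*(-20*c^2 + 120*c + 56) + 60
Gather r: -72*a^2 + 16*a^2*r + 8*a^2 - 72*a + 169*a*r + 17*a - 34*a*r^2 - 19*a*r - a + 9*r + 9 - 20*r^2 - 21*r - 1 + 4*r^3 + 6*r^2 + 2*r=-64*a^2 - 56*a + 4*r^3 + r^2*(-34*a - 14) + r*(16*a^2 + 150*a - 10) + 8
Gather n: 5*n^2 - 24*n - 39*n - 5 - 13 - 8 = 5*n^2 - 63*n - 26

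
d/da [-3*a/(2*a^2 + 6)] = 3*(a^2 - 3)/(2*(a^2 + 3)^2)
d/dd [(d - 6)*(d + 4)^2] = (d + 4)*(3*d - 8)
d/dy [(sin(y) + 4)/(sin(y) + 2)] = -2*cos(y)/(sin(y) + 2)^2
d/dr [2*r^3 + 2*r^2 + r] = 6*r^2 + 4*r + 1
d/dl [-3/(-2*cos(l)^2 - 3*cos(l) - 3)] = 3*(4*cos(l) + 3)*sin(l)/(3*cos(l) + cos(2*l) + 4)^2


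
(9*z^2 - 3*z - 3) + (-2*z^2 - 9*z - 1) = 7*z^2 - 12*z - 4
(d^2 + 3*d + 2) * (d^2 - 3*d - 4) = d^4 - 11*d^2 - 18*d - 8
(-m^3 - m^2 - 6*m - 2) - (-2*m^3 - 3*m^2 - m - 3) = m^3 + 2*m^2 - 5*m + 1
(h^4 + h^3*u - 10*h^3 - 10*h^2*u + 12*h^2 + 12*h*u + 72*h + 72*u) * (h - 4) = h^5 + h^4*u - 14*h^4 - 14*h^3*u + 52*h^3 + 52*h^2*u + 24*h^2 + 24*h*u - 288*h - 288*u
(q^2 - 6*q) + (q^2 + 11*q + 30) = 2*q^2 + 5*q + 30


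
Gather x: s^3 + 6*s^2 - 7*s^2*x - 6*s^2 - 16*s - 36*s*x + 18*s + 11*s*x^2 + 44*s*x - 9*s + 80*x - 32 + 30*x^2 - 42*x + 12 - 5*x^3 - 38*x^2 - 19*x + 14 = s^3 - 7*s - 5*x^3 + x^2*(11*s - 8) + x*(-7*s^2 + 8*s + 19) - 6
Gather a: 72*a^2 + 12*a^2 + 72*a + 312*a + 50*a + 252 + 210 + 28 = 84*a^2 + 434*a + 490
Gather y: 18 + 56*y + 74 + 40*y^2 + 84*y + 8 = 40*y^2 + 140*y + 100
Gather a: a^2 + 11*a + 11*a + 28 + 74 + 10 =a^2 + 22*a + 112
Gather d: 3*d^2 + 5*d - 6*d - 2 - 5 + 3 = 3*d^2 - d - 4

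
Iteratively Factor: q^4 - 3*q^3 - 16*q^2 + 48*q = (q)*(q^3 - 3*q^2 - 16*q + 48) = q*(q - 3)*(q^2 - 16) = q*(q - 3)*(q + 4)*(q - 4)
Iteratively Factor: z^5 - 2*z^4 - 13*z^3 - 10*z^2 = (z)*(z^4 - 2*z^3 - 13*z^2 - 10*z) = z^2*(z^3 - 2*z^2 - 13*z - 10) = z^2*(z + 1)*(z^2 - 3*z - 10) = z^2*(z - 5)*(z + 1)*(z + 2)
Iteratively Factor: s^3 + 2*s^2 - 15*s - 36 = (s - 4)*(s^2 + 6*s + 9) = (s - 4)*(s + 3)*(s + 3)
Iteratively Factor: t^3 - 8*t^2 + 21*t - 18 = (t - 3)*(t^2 - 5*t + 6) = (t - 3)^2*(t - 2)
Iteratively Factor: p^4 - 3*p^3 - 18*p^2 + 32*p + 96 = (p + 2)*(p^3 - 5*p^2 - 8*p + 48) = (p + 2)*(p + 3)*(p^2 - 8*p + 16) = (p - 4)*(p + 2)*(p + 3)*(p - 4)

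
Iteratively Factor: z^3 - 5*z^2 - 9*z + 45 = (z + 3)*(z^2 - 8*z + 15) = (z - 3)*(z + 3)*(z - 5)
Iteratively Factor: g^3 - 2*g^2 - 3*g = (g + 1)*(g^2 - 3*g) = (g - 3)*(g + 1)*(g)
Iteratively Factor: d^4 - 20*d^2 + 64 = (d - 2)*(d^3 + 2*d^2 - 16*d - 32) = (d - 2)*(d + 2)*(d^2 - 16) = (d - 2)*(d + 2)*(d + 4)*(d - 4)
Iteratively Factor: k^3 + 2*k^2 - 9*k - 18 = (k - 3)*(k^2 + 5*k + 6) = (k - 3)*(k + 3)*(k + 2)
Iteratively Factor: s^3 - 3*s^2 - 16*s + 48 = (s - 4)*(s^2 + s - 12) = (s - 4)*(s + 4)*(s - 3)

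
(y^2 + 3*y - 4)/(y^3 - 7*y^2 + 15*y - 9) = (y + 4)/(y^2 - 6*y + 9)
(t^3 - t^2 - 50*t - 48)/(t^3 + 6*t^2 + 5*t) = (t^2 - 2*t - 48)/(t*(t + 5))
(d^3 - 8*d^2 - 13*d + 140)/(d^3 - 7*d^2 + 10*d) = (d^2 - 3*d - 28)/(d*(d - 2))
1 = 1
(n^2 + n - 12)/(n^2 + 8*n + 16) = (n - 3)/(n + 4)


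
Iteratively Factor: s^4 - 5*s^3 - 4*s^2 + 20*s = (s - 5)*(s^3 - 4*s) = s*(s - 5)*(s^2 - 4) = s*(s - 5)*(s - 2)*(s + 2)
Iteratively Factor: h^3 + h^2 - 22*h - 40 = (h + 2)*(h^2 - h - 20) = (h - 5)*(h + 2)*(h + 4)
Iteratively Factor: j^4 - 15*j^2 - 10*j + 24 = (j - 1)*(j^3 + j^2 - 14*j - 24) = (j - 1)*(j + 3)*(j^2 - 2*j - 8) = (j - 1)*(j + 2)*(j + 3)*(j - 4)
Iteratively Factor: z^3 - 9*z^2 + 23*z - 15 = (z - 3)*(z^2 - 6*z + 5) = (z - 3)*(z - 1)*(z - 5)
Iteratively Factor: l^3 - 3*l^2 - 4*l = (l - 4)*(l^2 + l) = l*(l - 4)*(l + 1)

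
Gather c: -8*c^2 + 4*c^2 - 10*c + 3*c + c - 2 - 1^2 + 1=-4*c^2 - 6*c - 2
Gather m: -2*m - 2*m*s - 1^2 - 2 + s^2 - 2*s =m*(-2*s - 2) + s^2 - 2*s - 3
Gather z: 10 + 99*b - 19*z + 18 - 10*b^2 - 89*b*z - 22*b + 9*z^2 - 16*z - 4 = -10*b^2 + 77*b + 9*z^2 + z*(-89*b - 35) + 24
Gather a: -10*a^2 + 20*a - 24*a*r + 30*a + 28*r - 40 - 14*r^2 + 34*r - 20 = -10*a^2 + a*(50 - 24*r) - 14*r^2 + 62*r - 60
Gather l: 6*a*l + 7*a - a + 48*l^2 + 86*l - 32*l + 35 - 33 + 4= 6*a + 48*l^2 + l*(6*a + 54) + 6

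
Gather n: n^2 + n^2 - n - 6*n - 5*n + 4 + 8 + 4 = 2*n^2 - 12*n + 16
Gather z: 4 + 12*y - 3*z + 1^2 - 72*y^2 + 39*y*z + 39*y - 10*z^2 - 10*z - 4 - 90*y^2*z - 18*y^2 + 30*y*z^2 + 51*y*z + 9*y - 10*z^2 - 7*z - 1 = -90*y^2 + 60*y + z^2*(30*y - 20) + z*(-90*y^2 + 90*y - 20)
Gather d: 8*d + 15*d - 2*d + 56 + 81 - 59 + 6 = 21*d + 84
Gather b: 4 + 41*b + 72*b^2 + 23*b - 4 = 72*b^2 + 64*b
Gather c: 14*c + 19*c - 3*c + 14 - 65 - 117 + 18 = 30*c - 150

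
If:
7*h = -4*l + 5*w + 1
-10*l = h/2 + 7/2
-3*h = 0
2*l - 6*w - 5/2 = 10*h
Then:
No Solution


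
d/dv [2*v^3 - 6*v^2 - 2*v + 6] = 6*v^2 - 12*v - 2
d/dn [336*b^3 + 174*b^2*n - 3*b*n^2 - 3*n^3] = 174*b^2 - 6*b*n - 9*n^2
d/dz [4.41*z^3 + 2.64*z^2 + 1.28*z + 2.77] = 13.23*z^2 + 5.28*z + 1.28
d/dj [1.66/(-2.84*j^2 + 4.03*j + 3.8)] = (9.4288*j - 6.6898)/(-2.84*j^2 + 4.03*j + 3.8)^2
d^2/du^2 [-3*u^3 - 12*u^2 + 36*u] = -18*u - 24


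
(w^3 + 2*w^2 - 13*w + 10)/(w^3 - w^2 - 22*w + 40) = (w - 1)/(w - 4)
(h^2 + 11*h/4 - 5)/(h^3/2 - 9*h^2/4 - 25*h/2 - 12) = (-4*h^2 - 11*h + 20)/(-2*h^3 + 9*h^2 + 50*h + 48)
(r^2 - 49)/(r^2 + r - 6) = (r^2 - 49)/(r^2 + r - 6)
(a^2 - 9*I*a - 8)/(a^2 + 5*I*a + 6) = (a - 8*I)/(a + 6*I)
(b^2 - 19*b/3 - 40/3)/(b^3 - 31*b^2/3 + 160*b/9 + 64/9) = 3*(3*b + 5)/(9*b^2 - 21*b - 8)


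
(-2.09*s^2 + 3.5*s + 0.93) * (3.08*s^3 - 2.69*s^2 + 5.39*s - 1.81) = -6.4372*s^5 + 16.4021*s^4 - 17.8157*s^3 + 20.1462*s^2 - 1.3223*s - 1.6833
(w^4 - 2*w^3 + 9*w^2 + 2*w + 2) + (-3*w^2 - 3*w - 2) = w^4 - 2*w^3 + 6*w^2 - w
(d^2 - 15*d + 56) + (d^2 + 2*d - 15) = 2*d^2 - 13*d + 41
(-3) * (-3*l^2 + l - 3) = 9*l^2 - 3*l + 9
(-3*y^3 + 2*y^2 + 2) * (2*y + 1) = -6*y^4 + y^3 + 2*y^2 + 4*y + 2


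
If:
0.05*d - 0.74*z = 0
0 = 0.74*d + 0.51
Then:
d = -0.69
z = -0.05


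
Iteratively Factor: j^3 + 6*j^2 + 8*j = (j + 2)*(j^2 + 4*j) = j*(j + 2)*(j + 4)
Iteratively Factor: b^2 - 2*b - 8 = (b - 4)*(b + 2)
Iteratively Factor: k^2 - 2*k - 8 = (k - 4)*(k + 2)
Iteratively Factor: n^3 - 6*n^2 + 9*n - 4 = (n - 1)*(n^2 - 5*n + 4) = (n - 1)^2*(n - 4)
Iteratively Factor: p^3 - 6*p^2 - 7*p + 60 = (p - 5)*(p^2 - p - 12) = (p - 5)*(p + 3)*(p - 4)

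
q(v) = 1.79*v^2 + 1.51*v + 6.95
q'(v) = 3.58*v + 1.51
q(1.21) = 11.40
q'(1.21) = 5.84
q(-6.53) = 73.42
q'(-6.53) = -21.87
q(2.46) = 21.50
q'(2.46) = 10.32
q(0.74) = 9.05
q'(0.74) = 4.16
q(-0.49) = 6.64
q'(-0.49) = -0.24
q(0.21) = 7.35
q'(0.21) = 2.26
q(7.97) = 132.69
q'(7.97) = 30.04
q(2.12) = 18.20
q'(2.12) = 9.10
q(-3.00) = 18.53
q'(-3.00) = -9.23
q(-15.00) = 387.05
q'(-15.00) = -52.19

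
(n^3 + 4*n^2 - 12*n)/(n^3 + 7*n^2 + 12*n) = (n^2 + 4*n - 12)/(n^2 + 7*n + 12)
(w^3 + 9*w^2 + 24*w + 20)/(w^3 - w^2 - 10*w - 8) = (w^2 + 7*w + 10)/(w^2 - 3*w - 4)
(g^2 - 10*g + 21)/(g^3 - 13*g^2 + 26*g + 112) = (g - 3)/(g^2 - 6*g - 16)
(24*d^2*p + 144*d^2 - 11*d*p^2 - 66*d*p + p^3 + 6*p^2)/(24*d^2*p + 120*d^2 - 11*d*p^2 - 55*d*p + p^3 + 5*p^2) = (p + 6)/(p + 5)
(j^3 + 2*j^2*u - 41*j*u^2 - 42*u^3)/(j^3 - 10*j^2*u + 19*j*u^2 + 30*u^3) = (-j - 7*u)/(-j + 5*u)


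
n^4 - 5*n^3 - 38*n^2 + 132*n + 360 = (n - 6)^2*(n + 2)*(n + 5)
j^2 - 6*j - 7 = (j - 7)*(j + 1)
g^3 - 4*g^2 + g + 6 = (g - 3)*(g - 2)*(g + 1)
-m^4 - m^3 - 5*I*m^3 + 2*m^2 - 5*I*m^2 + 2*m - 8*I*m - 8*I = (m + 2*I)*(m + 4*I)*(I*m + 1)*(I*m + I)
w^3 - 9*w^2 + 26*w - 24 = (w - 4)*(w - 3)*(w - 2)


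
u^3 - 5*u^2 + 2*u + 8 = (u - 4)*(u - 2)*(u + 1)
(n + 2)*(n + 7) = n^2 + 9*n + 14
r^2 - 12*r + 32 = (r - 8)*(r - 4)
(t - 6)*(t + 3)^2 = t^3 - 27*t - 54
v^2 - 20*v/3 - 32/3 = (v - 8)*(v + 4/3)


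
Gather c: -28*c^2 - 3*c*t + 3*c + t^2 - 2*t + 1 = -28*c^2 + c*(3 - 3*t) + t^2 - 2*t + 1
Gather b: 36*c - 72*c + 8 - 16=-36*c - 8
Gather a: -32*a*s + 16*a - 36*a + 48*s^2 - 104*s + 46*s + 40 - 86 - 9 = a*(-32*s - 20) + 48*s^2 - 58*s - 55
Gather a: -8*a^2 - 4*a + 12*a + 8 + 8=-8*a^2 + 8*a + 16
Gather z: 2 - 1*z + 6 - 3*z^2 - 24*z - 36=-3*z^2 - 25*z - 28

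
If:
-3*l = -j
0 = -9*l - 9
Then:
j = -3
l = -1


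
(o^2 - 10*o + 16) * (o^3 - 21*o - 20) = o^5 - 10*o^4 - 5*o^3 + 190*o^2 - 136*o - 320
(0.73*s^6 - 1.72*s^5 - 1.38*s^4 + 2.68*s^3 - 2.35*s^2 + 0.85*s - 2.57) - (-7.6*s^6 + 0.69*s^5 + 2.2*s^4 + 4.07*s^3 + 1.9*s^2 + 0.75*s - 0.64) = 8.33*s^6 - 2.41*s^5 - 3.58*s^4 - 1.39*s^3 - 4.25*s^2 + 0.1*s - 1.93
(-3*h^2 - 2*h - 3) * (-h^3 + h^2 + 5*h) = 3*h^5 - h^4 - 14*h^3 - 13*h^2 - 15*h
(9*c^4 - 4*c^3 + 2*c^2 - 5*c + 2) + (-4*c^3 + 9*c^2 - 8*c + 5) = 9*c^4 - 8*c^3 + 11*c^2 - 13*c + 7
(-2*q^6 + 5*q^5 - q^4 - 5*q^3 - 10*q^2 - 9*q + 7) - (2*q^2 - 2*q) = -2*q^6 + 5*q^5 - q^4 - 5*q^3 - 12*q^2 - 7*q + 7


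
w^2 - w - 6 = (w - 3)*(w + 2)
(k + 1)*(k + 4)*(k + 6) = k^3 + 11*k^2 + 34*k + 24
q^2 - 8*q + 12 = (q - 6)*(q - 2)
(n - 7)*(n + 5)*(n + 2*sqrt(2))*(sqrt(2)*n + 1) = sqrt(2)*n^4 - 2*sqrt(2)*n^3 + 5*n^3 - 33*sqrt(2)*n^2 - 10*n^2 - 175*n - 4*sqrt(2)*n - 70*sqrt(2)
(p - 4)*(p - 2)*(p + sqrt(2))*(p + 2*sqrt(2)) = p^4 - 6*p^3 + 3*sqrt(2)*p^3 - 18*sqrt(2)*p^2 + 12*p^2 - 24*p + 24*sqrt(2)*p + 32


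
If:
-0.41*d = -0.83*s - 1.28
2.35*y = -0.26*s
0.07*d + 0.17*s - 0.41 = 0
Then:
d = 4.37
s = 0.61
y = -0.07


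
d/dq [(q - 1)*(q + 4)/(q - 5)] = (q^2 - 10*q - 11)/(q^2 - 10*q + 25)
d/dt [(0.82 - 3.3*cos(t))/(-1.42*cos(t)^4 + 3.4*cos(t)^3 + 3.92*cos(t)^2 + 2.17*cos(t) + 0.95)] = (14.058*cos(t)^4 - 27.0976*cos(t)^3 - 4.572*cos(t)^2 + 6.4288*cos(t) + 4.9144)*sin(t)/(2.0164*cos(t)^8 - 9.656*cos(t)^7 + 0.427199999999999*cos(t)^6 + 20.4932*cos(t)^5 + 27.4244*cos(t)^4 + 23.4728*cos(t)^3 + 12.1569*cos(t)^2 + 4.123*cos(t) + 0.9025)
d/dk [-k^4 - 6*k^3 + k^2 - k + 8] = -4*k^3 - 18*k^2 + 2*k - 1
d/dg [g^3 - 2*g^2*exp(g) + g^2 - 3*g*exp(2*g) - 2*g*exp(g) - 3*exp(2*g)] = -2*g^2*exp(g) + 3*g^2 - 6*g*exp(2*g) - 6*g*exp(g) + 2*g - 9*exp(2*g) - 2*exp(g)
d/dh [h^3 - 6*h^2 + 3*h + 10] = 3*h^2 - 12*h + 3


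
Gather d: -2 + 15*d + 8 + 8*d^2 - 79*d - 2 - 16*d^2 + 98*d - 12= -8*d^2 + 34*d - 8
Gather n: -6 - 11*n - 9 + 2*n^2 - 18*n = 2*n^2 - 29*n - 15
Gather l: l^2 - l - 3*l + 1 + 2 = l^2 - 4*l + 3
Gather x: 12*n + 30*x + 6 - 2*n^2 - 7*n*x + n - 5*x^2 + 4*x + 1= -2*n^2 + 13*n - 5*x^2 + x*(34 - 7*n) + 7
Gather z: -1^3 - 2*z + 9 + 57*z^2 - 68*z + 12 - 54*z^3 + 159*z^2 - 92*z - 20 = -54*z^3 + 216*z^2 - 162*z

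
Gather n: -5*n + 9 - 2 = 7 - 5*n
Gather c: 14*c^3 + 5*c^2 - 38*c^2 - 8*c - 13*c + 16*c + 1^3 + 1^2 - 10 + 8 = 14*c^3 - 33*c^2 - 5*c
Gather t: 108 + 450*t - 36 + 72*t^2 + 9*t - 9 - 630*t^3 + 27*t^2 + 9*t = -630*t^3 + 99*t^2 + 468*t + 63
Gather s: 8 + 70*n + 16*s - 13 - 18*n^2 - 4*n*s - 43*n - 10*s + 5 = -18*n^2 + 27*n + s*(6 - 4*n)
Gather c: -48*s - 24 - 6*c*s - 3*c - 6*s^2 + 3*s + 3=c*(-6*s - 3) - 6*s^2 - 45*s - 21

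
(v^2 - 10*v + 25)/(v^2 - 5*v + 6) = (v^2 - 10*v + 25)/(v^2 - 5*v + 6)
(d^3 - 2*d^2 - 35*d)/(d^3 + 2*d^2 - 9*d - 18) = d*(d^2 - 2*d - 35)/(d^3 + 2*d^2 - 9*d - 18)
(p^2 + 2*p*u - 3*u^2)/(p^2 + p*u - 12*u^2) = (p^2 + 2*p*u - 3*u^2)/(p^2 + p*u - 12*u^2)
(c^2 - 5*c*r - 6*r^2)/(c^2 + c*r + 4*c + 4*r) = (c - 6*r)/(c + 4)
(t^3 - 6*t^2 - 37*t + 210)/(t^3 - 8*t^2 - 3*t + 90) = (t^2 - t - 42)/(t^2 - 3*t - 18)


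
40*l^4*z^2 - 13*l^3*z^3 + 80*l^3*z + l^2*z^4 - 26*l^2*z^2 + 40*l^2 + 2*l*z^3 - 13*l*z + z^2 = (-8*l + z)*(-5*l + z)*(l*z + 1)^2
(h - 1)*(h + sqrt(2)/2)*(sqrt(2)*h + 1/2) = sqrt(2)*h^3 - sqrt(2)*h^2 + 3*h^2/2 - 3*h/2 + sqrt(2)*h/4 - sqrt(2)/4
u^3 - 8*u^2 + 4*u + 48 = (u - 6)*(u - 4)*(u + 2)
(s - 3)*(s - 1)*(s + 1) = s^3 - 3*s^2 - s + 3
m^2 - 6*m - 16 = (m - 8)*(m + 2)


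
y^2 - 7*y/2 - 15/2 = (y - 5)*(y + 3/2)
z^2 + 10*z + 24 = (z + 4)*(z + 6)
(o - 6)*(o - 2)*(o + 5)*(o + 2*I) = o^4 - 3*o^3 + 2*I*o^3 - 28*o^2 - 6*I*o^2 + 60*o - 56*I*o + 120*I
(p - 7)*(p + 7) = p^2 - 49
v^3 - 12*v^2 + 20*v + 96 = (v - 8)*(v - 6)*(v + 2)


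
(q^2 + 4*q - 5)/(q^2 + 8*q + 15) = (q - 1)/(q + 3)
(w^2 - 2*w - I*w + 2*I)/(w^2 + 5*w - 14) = (w - I)/(w + 7)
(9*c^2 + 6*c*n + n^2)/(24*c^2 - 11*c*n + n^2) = (9*c^2 + 6*c*n + n^2)/(24*c^2 - 11*c*n + n^2)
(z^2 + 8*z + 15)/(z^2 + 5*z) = (z + 3)/z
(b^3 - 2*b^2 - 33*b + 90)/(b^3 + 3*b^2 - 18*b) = (b - 5)/b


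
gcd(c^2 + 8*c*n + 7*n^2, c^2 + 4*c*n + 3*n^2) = c + n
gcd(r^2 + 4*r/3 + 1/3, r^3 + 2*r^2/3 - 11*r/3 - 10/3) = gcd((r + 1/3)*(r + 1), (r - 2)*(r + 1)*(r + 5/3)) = r + 1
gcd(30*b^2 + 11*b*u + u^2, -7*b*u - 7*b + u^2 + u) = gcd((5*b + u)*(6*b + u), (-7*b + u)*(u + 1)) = 1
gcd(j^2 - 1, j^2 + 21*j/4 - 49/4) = 1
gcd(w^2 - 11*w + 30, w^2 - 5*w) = w - 5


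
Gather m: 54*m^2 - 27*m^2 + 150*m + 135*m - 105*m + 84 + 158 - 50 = 27*m^2 + 180*m + 192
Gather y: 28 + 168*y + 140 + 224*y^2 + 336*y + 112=224*y^2 + 504*y + 280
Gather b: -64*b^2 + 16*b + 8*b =-64*b^2 + 24*b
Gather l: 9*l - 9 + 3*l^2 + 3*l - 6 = 3*l^2 + 12*l - 15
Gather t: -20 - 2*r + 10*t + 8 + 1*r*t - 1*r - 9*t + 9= -3*r + t*(r + 1) - 3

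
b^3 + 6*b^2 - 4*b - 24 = (b - 2)*(b + 2)*(b + 6)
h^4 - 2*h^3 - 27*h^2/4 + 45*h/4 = h*(h - 3)*(h - 3/2)*(h + 5/2)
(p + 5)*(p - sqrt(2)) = p^2 - sqrt(2)*p + 5*p - 5*sqrt(2)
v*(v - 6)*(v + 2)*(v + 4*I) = v^4 - 4*v^3 + 4*I*v^3 - 12*v^2 - 16*I*v^2 - 48*I*v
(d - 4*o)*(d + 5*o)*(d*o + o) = d^3*o + d^2*o^2 + d^2*o - 20*d*o^3 + d*o^2 - 20*o^3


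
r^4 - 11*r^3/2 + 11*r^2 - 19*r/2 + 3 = (r - 2)*(r - 3/2)*(r - 1)^2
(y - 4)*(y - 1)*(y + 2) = y^3 - 3*y^2 - 6*y + 8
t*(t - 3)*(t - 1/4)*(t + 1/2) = t^4 - 11*t^3/4 - 7*t^2/8 + 3*t/8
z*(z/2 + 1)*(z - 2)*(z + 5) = z^4/2 + 5*z^3/2 - 2*z^2 - 10*z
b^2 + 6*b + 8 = (b + 2)*(b + 4)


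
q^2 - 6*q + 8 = (q - 4)*(q - 2)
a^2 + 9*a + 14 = (a + 2)*(a + 7)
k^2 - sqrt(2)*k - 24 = (k - 4*sqrt(2))*(k + 3*sqrt(2))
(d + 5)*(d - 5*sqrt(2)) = d^2 - 5*sqrt(2)*d + 5*d - 25*sqrt(2)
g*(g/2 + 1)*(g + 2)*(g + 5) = g^4/2 + 9*g^3/2 + 12*g^2 + 10*g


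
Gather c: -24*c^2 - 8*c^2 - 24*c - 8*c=-32*c^2 - 32*c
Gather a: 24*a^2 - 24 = 24*a^2 - 24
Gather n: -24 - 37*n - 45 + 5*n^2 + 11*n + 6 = 5*n^2 - 26*n - 63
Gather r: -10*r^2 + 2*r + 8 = -10*r^2 + 2*r + 8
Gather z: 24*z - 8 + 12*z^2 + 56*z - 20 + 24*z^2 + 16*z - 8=36*z^2 + 96*z - 36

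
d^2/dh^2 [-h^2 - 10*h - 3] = -2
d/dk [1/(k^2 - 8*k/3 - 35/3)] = 6*(4 - 3*k)/(-3*k^2 + 8*k + 35)^2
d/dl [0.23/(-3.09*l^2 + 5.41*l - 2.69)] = (1.4214*l - 1.2443)/(3.09*l^2 - 5.41*l + 2.69)^2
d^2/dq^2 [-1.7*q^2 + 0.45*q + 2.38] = -3.40000000000000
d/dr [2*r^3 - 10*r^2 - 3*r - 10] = 6*r^2 - 20*r - 3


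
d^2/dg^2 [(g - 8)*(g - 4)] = 2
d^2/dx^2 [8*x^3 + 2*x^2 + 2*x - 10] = 48*x + 4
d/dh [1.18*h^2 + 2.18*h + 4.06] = 2.36*h + 2.18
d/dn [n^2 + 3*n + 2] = 2*n + 3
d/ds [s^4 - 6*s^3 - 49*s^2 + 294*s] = 4*s^3 - 18*s^2 - 98*s + 294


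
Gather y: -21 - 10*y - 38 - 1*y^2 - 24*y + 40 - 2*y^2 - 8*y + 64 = -3*y^2 - 42*y + 45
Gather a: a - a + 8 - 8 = 0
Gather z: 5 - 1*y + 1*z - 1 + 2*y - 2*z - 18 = y - z - 14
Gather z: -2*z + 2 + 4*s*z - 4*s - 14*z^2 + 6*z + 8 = -4*s - 14*z^2 + z*(4*s + 4) + 10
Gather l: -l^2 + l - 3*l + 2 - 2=-l^2 - 2*l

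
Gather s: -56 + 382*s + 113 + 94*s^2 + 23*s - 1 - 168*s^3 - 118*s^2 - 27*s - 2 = -168*s^3 - 24*s^2 + 378*s + 54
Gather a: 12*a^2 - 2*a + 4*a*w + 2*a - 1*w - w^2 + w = 12*a^2 + 4*a*w - w^2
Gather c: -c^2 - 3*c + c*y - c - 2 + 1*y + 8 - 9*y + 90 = -c^2 + c*(y - 4) - 8*y + 96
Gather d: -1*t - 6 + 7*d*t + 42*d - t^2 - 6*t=d*(7*t + 42) - t^2 - 7*t - 6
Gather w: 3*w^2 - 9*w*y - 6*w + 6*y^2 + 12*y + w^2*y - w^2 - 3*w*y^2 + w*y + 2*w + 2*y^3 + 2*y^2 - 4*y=w^2*(y + 2) + w*(-3*y^2 - 8*y - 4) + 2*y^3 + 8*y^2 + 8*y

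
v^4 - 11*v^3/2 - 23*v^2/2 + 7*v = v*(v - 7)*(v - 1/2)*(v + 2)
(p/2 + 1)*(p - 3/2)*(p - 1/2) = p^3/2 - 13*p/8 + 3/4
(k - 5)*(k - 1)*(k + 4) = k^3 - 2*k^2 - 19*k + 20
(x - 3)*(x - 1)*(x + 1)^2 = x^4 - 2*x^3 - 4*x^2 + 2*x + 3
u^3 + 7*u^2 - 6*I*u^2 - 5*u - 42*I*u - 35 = (u + 7)*(u - 5*I)*(u - I)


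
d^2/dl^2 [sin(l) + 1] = -sin(l)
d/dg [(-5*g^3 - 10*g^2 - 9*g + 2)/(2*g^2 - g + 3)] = (-10*g^4 + 10*g^3 - 17*g^2 - 68*g - 25)/(4*g^4 - 4*g^3 + 13*g^2 - 6*g + 9)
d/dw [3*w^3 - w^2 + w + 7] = 9*w^2 - 2*w + 1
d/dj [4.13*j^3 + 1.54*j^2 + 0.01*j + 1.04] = 12.39*j^2 + 3.08*j + 0.01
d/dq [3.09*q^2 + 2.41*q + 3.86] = 6.18*q + 2.41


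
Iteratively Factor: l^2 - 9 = (l + 3)*(l - 3)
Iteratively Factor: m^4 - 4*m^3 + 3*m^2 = (m)*(m^3 - 4*m^2 + 3*m) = m^2*(m^2 - 4*m + 3) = m^2*(m - 1)*(m - 3)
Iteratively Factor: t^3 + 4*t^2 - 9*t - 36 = (t + 3)*(t^2 + t - 12) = (t + 3)*(t + 4)*(t - 3)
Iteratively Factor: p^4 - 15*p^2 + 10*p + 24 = (p + 4)*(p^3 - 4*p^2 + p + 6) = (p - 2)*(p + 4)*(p^2 - 2*p - 3) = (p - 2)*(p + 1)*(p + 4)*(p - 3)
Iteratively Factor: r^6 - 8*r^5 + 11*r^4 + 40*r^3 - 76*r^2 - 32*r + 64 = (r - 1)*(r^5 - 7*r^4 + 4*r^3 + 44*r^2 - 32*r - 64) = (r - 4)*(r - 1)*(r^4 - 3*r^3 - 8*r^2 + 12*r + 16) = (r - 4)*(r - 2)*(r - 1)*(r^3 - r^2 - 10*r - 8) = (r - 4)*(r - 2)*(r - 1)*(r + 1)*(r^2 - 2*r - 8) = (r - 4)*(r - 2)*(r - 1)*(r + 1)*(r + 2)*(r - 4)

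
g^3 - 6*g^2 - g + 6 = (g - 6)*(g - 1)*(g + 1)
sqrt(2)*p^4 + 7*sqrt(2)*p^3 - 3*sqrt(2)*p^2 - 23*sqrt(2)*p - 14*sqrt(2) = (p - 2)*(p + 1)*(p + 7)*(sqrt(2)*p + sqrt(2))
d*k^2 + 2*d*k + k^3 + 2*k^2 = k*(d + k)*(k + 2)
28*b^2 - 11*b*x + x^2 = (-7*b + x)*(-4*b + x)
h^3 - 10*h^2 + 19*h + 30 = (h - 6)*(h - 5)*(h + 1)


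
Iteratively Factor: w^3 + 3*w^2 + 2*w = (w + 2)*(w^2 + w) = w*(w + 2)*(w + 1)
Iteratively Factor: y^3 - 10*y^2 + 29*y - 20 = (y - 5)*(y^2 - 5*y + 4) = (y - 5)*(y - 1)*(y - 4)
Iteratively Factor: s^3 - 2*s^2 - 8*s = (s + 2)*(s^2 - 4*s) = (s - 4)*(s + 2)*(s)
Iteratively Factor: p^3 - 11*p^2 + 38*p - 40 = (p - 5)*(p^2 - 6*p + 8) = (p - 5)*(p - 4)*(p - 2)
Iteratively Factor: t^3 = (t)*(t^2) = t^2*(t)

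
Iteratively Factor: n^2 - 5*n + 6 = (n - 2)*(n - 3)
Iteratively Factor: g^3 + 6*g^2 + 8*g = (g + 2)*(g^2 + 4*g) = g*(g + 2)*(g + 4)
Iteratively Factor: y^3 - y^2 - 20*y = (y - 5)*(y^2 + 4*y) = (y - 5)*(y + 4)*(y)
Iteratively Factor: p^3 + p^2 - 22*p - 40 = (p + 4)*(p^2 - 3*p - 10) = (p + 2)*(p + 4)*(p - 5)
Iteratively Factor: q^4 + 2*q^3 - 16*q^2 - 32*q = (q + 4)*(q^3 - 2*q^2 - 8*q) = (q + 2)*(q + 4)*(q^2 - 4*q) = (q - 4)*(q + 2)*(q + 4)*(q)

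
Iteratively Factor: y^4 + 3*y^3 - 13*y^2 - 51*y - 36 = (y + 1)*(y^3 + 2*y^2 - 15*y - 36) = (y + 1)*(y + 3)*(y^2 - y - 12) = (y + 1)*(y + 3)^2*(y - 4)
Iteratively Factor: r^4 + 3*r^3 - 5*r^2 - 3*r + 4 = (r - 1)*(r^3 + 4*r^2 - r - 4) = (r - 1)^2*(r^2 + 5*r + 4) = (r - 1)^2*(r + 1)*(r + 4)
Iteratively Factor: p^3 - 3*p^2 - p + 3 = (p - 1)*(p^2 - 2*p - 3) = (p - 3)*(p - 1)*(p + 1)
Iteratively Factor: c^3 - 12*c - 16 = (c - 4)*(c^2 + 4*c + 4) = (c - 4)*(c + 2)*(c + 2)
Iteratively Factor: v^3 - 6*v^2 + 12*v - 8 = (v - 2)*(v^2 - 4*v + 4) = (v - 2)^2*(v - 2)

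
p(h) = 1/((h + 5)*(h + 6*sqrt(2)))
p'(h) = -1/((h + 5)*(h + 6*sqrt(2))^2) - 1/((h + 5)^2*(h + 6*sqrt(2))) = -(2*h + 5 + 6*sqrt(2))/((h + 5)^2*(h + 6*sqrt(2))^2)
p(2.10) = 0.01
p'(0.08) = -0.00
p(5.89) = 0.01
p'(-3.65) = -0.15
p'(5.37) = 0.00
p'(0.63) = -0.00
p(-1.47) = 0.04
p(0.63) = 0.02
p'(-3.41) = -0.10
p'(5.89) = 0.00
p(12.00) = 0.00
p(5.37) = 0.01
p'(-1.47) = -0.02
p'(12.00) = 0.00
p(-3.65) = 0.15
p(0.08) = 0.02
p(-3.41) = 0.12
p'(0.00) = -0.00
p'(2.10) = 0.00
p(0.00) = 0.02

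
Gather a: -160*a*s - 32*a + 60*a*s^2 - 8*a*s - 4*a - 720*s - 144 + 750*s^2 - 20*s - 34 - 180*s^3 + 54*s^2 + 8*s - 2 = a*(60*s^2 - 168*s - 36) - 180*s^3 + 804*s^2 - 732*s - 180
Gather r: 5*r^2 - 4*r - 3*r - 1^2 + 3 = 5*r^2 - 7*r + 2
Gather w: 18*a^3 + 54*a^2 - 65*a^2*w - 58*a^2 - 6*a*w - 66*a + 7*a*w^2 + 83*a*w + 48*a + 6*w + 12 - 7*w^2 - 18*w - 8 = 18*a^3 - 4*a^2 - 18*a + w^2*(7*a - 7) + w*(-65*a^2 + 77*a - 12) + 4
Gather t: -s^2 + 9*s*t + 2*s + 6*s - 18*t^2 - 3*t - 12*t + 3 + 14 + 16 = -s^2 + 8*s - 18*t^2 + t*(9*s - 15) + 33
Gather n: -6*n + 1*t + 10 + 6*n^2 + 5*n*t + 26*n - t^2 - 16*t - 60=6*n^2 + n*(5*t + 20) - t^2 - 15*t - 50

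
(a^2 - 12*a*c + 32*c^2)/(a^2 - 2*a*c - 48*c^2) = (a - 4*c)/(a + 6*c)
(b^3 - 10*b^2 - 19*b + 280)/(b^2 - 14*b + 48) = (b^2 - 2*b - 35)/(b - 6)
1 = 1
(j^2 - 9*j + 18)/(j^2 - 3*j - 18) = (j - 3)/(j + 3)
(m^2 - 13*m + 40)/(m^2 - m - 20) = (m - 8)/(m + 4)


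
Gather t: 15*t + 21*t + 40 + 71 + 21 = 36*t + 132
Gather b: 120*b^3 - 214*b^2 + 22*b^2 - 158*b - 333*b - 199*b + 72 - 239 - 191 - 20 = 120*b^3 - 192*b^2 - 690*b - 378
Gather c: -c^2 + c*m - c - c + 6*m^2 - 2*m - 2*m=-c^2 + c*(m - 2) + 6*m^2 - 4*m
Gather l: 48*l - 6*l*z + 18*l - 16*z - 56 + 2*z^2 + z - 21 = l*(66 - 6*z) + 2*z^2 - 15*z - 77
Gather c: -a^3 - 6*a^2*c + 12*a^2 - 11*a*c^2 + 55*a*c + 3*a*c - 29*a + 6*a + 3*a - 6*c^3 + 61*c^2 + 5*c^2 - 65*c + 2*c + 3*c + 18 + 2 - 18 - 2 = -a^3 + 12*a^2 - 20*a - 6*c^3 + c^2*(66 - 11*a) + c*(-6*a^2 + 58*a - 60)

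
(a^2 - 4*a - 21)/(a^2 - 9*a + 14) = (a + 3)/(a - 2)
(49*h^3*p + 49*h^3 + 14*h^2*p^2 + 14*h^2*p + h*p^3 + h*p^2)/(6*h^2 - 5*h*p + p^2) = h*(49*h^2*p + 49*h^2 + 14*h*p^2 + 14*h*p + p^3 + p^2)/(6*h^2 - 5*h*p + p^2)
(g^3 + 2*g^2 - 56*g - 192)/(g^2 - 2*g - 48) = g + 4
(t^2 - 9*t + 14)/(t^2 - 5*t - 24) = (-t^2 + 9*t - 14)/(-t^2 + 5*t + 24)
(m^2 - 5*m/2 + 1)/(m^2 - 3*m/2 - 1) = (2*m - 1)/(2*m + 1)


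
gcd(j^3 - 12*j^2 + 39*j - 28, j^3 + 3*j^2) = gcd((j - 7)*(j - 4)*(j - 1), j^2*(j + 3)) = 1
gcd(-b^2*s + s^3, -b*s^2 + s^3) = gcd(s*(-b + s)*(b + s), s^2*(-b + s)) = -b*s + s^2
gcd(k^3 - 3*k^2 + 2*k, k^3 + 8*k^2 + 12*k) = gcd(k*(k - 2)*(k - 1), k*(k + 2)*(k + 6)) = k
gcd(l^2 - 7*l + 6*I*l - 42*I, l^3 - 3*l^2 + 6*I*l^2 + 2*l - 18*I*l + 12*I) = l + 6*I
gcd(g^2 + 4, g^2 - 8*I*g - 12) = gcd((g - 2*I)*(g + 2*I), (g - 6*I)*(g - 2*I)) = g - 2*I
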